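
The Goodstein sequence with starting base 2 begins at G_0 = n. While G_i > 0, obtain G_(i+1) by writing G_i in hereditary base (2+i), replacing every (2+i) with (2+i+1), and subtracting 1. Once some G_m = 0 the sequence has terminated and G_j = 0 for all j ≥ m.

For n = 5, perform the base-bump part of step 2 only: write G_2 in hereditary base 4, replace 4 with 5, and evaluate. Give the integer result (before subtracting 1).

i=0: 5 = 2^2 + 1 (b=2); 2→3: 3^3 + 1 = 28; 28−1 = 27
i=1: 27 = 3^3 (b=3); 3→4: 4^4 = 256; 256−1 = 255
i=2: 255 = 3·4^3 + 3·4^2 + 3·4 + 3 (b=4); 4→5: 3·5^3 + 3·5^2 + 3·5 + 3 = 468; 468−1 = 467

468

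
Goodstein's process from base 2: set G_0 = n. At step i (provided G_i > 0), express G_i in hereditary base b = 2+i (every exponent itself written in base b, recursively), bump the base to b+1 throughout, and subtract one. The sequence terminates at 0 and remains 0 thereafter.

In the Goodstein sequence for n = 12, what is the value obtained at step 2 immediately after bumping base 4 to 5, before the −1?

G_0=12  [base 2] 2^(2 + 1) + 2^2  →[2↦3]→  3^(3 + 1) + 3^3 = 108  −1 ⇒ G_1=107
G_1=107  [base 3] 3^(3 + 1) + 2·3^2 + 2·3 + 2  →[3↦4]→  4^(4 + 1) + 2·4^2 + 2·4 + 2 = 1066  −1 ⇒ G_2=1065
G_2=1065  [base 4] 4^(4 + 1) + 2·4^2 + 2·4 + 1  →[4↦5]→  5^(5 + 1) + 2·5^2 + 2·5 + 1 = 15686  −1 ⇒ G_3=15685

15686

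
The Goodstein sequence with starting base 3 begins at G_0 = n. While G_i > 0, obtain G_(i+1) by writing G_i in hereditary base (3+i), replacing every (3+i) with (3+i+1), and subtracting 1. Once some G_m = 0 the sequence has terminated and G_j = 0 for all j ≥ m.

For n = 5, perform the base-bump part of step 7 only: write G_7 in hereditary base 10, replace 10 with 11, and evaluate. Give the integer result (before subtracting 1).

(0) 5|_3 = 3 + 2 ↦ 4 + 2|_4 = 6 ⇒ 5
(1) 5|_4 = 4 + 1 ↦ 5 + 1|_5 = 6 ⇒ 5
(2) 5|_5 = 5 ↦ 6|_6 = 6 ⇒ 5
(3) 5|_6 = 5 ↦ 5|_7 = 5 ⇒ 4
(4) 4|_7 = 4 ↦ 4|_8 = 4 ⇒ 3
(5) 3|_8 = 3 ↦ 3|_9 = 3 ⇒ 2
(6) 2|_9 = 2 ↦ 2|_10 = 2 ⇒ 1

1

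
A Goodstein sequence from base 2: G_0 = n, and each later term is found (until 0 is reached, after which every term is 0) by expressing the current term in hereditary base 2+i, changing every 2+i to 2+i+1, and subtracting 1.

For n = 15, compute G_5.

6588344

G_0=15  [base 2] 2^(2 + 1) + 2^2 + 2 + 1  →[2↦3]→  3^(3 + 1) + 3^3 + 3 + 1 = 112  −1 ⇒ G_1=111
G_1=111  [base 3] 3^(3 + 1) + 3^3 + 3  →[3↦4]→  4^(4 + 1) + 4^4 + 4 = 1284  −1 ⇒ G_2=1283
G_2=1283  [base 4] 4^(4 + 1) + 4^4 + 3  →[4↦5]→  5^(5 + 1) + 5^5 + 3 = 18753  −1 ⇒ G_3=18752
G_3=18752  [base 5] 5^(5 + 1) + 5^5 + 2  →[5↦6]→  6^(6 + 1) + 6^6 + 2 = 326594  −1 ⇒ G_4=326593
G_4=326593  [base 6] 6^(6 + 1) + 6^6 + 1  →[6↦7]→  7^(7 + 1) + 7^7 + 1 = 6588345  −1 ⇒ G_5=6588344
G_5=6588344  [base 7] 7^(7 + 1) + 7^7  →[7↦8]→  8^(8 + 1) + 8^8 = 150994944  −1 ⇒ G_6=150994943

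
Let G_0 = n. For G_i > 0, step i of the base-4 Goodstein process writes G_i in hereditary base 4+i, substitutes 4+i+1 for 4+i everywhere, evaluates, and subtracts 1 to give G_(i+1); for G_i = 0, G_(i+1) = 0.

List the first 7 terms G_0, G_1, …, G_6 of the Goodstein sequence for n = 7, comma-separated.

(0) 7|_4 = 4 + 3 ↦ 5 + 3|_5 = 8 ⇒ 7
(1) 7|_5 = 5 + 2 ↦ 6 + 2|_6 = 8 ⇒ 7
(2) 7|_6 = 6 + 1 ↦ 7 + 1|_7 = 8 ⇒ 7
(3) 7|_7 = 7 ↦ 8|_8 = 8 ⇒ 7
(4) 7|_8 = 7 ↦ 7|_9 = 7 ⇒ 6
(5) 6|_9 = 6 ↦ 6|_10 = 6 ⇒ 5

7, 7, 7, 7, 7, 6, 5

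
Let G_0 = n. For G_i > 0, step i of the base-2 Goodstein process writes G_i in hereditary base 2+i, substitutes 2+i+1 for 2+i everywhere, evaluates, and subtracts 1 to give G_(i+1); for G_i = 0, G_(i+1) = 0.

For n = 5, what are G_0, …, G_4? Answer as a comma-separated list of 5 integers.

G_0 = 5. HB_2(5) = 2^2 + 1. Bump = 28. G_1 = 27.
G_1 = 27. HB_3(27) = 3^3. Bump = 256. G_2 = 255.
G_2 = 255. HB_4(255) = 3·4^3 + 3·4^2 + 3·4 + 3. Bump = 468. G_3 = 467.
G_3 = 467. HB_5(467) = 3·5^3 + 3·5^2 + 3·5 + 2. Bump = 776. G_4 = 775.

5, 27, 255, 467, 775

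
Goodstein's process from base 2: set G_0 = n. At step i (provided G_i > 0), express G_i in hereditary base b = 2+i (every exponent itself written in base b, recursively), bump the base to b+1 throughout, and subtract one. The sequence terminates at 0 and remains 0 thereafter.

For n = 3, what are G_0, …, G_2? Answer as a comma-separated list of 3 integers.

base 2: 3 = 2 + 1; at 3: 3 + 1 = 4; next = 3
base 3: 3 = 3; at 4: 4 = 4; next = 3

3, 3, 3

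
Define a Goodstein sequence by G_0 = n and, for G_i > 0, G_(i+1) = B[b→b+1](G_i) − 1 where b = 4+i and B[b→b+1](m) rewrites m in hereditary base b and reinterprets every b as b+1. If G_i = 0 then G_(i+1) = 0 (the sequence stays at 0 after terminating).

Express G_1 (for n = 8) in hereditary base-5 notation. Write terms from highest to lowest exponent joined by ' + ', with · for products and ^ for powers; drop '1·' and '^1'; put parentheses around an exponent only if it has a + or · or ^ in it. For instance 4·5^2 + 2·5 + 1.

G_0 = 8. HB_4(8) = 2·4. Bump = 10. G_1 = 9.
G_1 = 9. HB_5(9) = 5 + 4. Bump = 10. G_2 = 9.

5 + 4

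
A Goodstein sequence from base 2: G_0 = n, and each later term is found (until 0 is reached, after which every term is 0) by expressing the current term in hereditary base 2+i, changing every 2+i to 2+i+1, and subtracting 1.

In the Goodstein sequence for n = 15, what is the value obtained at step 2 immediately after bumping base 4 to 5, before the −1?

base 2: 15 = 2^(2 + 1) + 2^2 + 2 + 1; at 3: 3^(3 + 1) + 3^3 + 3 + 1 = 112; next = 111
base 3: 111 = 3^(3 + 1) + 3^3 + 3; at 4: 4^(4 + 1) + 4^4 + 4 = 1284; next = 1283
base 4: 1283 = 4^(4 + 1) + 4^4 + 3; at 5: 5^(5 + 1) + 5^5 + 3 = 18753; next = 18752

18753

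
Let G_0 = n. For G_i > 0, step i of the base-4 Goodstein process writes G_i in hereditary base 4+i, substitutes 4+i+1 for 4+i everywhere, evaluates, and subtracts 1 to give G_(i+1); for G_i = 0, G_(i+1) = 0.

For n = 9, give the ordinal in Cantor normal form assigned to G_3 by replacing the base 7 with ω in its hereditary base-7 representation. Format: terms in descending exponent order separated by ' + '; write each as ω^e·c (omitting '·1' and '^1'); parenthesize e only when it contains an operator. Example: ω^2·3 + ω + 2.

ω + 4

G_0=9  [base 4] 2·4 + 1  →[4↦5]→  2·5 + 1 = 11  −1 ⇒ G_1=10
G_1=10  [base 5] 2·5  →[5↦6]→  2·6 = 12  −1 ⇒ G_2=11
G_2=11  [base 6] 6 + 5  →[6↦7]→  7 + 5 = 12  −1 ⇒ G_3=11
G_3=11  [base 7] 7 + 4  →[7↦8]→  8 + 4 = 12  −1 ⇒ G_4=11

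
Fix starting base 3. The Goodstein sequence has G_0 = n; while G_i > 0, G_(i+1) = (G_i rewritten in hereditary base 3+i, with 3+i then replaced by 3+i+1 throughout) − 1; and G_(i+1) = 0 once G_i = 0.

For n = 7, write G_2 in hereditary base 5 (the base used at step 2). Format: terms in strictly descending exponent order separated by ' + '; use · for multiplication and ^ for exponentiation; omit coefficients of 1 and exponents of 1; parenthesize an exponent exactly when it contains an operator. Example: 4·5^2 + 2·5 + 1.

5 + 4

(0) 7|_3 = 2·3 + 1 ↦ 2·4 + 1|_4 = 9 ⇒ 8
(1) 8|_4 = 2·4 ↦ 2·5|_5 = 10 ⇒ 9
(2) 9|_5 = 5 + 4 ↦ 6 + 4|_6 = 10 ⇒ 9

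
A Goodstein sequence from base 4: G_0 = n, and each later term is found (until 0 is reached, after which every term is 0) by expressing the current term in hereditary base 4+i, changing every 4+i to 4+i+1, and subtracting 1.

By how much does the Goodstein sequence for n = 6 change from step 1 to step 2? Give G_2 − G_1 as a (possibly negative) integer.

6 —HB4→ 4 + 2 —bump→ 5 + 2 = 7 —(−1)→ 6
6 —HB5→ 5 + 1 —bump→ 6 + 1 = 7 —(−1)→ 6

0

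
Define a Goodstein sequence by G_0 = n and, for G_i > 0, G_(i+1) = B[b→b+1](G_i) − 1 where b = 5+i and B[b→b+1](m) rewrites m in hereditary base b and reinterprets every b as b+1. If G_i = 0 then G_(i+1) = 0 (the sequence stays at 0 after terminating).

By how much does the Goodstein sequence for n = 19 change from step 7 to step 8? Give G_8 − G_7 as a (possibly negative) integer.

step 0: 19 = 3·5 + 4; sub 6 for 5: 3·6 + 4; = 22; G_1 = 22−1 = 21
step 1: 21 = 3·6 + 3; sub 7 for 6: 3·7 + 3; = 24; G_2 = 24−1 = 23
step 2: 23 = 3·7 + 2; sub 8 for 7: 3·8 + 2; = 26; G_3 = 26−1 = 25
step 3: 25 = 3·8 + 1; sub 9 for 8: 3·9 + 1; = 28; G_4 = 28−1 = 27
step 4: 27 = 3·9; sub 10 for 9: 3·10; = 30; G_5 = 30−1 = 29
step 5: 29 = 2·10 + 9; sub 11 for 10: 2·11 + 9; = 31; G_6 = 31−1 = 30
step 6: 30 = 2·11 + 8; sub 12 for 11: 2·12 + 8; = 32; G_7 = 32−1 = 31
step 7: 31 = 2·12 + 7; sub 13 for 12: 2·13 + 7; = 33; G_8 = 33−1 = 32

1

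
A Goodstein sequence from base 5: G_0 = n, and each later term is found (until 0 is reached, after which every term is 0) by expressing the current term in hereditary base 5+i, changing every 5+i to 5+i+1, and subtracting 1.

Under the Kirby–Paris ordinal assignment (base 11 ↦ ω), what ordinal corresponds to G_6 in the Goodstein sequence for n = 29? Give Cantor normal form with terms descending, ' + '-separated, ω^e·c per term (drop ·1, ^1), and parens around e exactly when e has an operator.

ω·9 + 8

i=0: 29 = 5^2 + 4 (b=5); 5→6: 6^2 + 4 = 40; 40−1 = 39
i=1: 39 = 6^2 + 3 (b=6); 6→7: 7^2 + 3 = 52; 52−1 = 51
i=2: 51 = 7^2 + 2 (b=7); 7→8: 8^2 + 2 = 66; 66−1 = 65
i=3: 65 = 8^2 + 1 (b=8); 8→9: 9^2 + 1 = 82; 82−1 = 81
i=4: 81 = 9^2 (b=9); 9→10: 10^2 = 100; 100−1 = 99
i=5: 99 = 9·10 + 9 (b=10); 10→11: 9·11 + 9 = 108; 108−1 = 107
i=6: 107 = 9·11 + 8 (b=11); 11→12: 9·12 + 8 = 116; 116−1 = 115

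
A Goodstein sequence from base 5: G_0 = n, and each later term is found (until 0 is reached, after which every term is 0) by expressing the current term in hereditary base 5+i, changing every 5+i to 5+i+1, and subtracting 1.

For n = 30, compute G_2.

53

G_0 = 30. HB_5(30) = 5^2 + 5. Bump = 42. G_1 = 41.
G_1 = 41. HB_6(41) = 6^2 + 5. Bump = 54. G_2 = 53.
G_2 = 53. HB_7(53) = 7^2 + 4. Bump = 68. G_3 = 67.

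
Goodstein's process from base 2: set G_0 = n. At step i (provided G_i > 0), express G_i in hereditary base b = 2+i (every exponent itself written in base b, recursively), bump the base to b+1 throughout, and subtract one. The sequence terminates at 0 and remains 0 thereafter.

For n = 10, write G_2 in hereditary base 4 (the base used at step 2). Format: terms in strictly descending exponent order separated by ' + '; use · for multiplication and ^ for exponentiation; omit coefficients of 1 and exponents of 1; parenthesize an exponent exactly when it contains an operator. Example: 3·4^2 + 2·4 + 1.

4^(4 + 1) + 1

(0) 10|_2 = 2^(2 + 1) + 2 ↦ 3^(3 + 1) + 3|_3 = 84 ⇒ 83
(1) 83|_3 = 3^(3 + 1) + 2 ↦ 4^(4 + 1) + 2|_4 = 1026 ⇒ 1025
(2) 1025|_4 = 4^(4 + 1) + 1 ↦ 5^(5 + 1) + 1|_5 = 15626 ⇒ 15625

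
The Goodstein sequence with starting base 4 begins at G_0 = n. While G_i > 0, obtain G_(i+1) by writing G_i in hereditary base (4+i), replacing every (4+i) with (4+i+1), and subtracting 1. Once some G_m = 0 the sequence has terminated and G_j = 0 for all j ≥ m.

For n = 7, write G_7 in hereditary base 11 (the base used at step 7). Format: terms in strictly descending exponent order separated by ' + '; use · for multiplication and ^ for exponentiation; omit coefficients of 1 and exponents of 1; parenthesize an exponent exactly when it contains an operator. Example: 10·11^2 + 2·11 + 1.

G_0 = 7. HB_4(7) = 4 + 3. Bump = 8. G_1 = 7.
G_1 = 7. HB_5(7) = 5 + 2. Bump = 8. G_2 = 7.
G_2 = 7. HB_6(7) = 6 + 1. Bump = 8. G_3 = 7.
G_3 = 7. HB_7(7) = 7. Bump = 8. G_4 = 7.
G_4 = 7. HB_8(7) = 7. Bump = 7. G_5 = 6.
G_5 = 6. HB_9(6) = 6. Bump = 6. G_6 = 5.
G_6 = 5. HB_10(5) = 5. Bump = 5. G_7 = 4.
G_7 = 4. HB_11(4) = 4. Bump = 4. G_8 = 3.

4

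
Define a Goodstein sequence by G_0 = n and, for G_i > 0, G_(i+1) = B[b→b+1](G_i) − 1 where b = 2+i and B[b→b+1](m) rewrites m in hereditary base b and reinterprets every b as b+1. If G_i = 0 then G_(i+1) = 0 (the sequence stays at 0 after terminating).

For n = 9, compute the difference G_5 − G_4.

9 —HB2→ 2^(2 + 1) + 1 —bump→ 3^(3 + 1) + 1 = 82 —(−1)→ 81
81 —HB3→ 3^(3 + 1) —bump→ 4^(4 + 1) = 1024 —(−1)→ 1023
1023 —HB4→ 3·4^4 + 3·4^3 + 3·4^2 + 3·4 + 3 —bump→ 3·5^5 + 3·5^3 + 3·5^2 + 3·5 + 3 = 9843 —(−1)→ 9842
9842 —HB5→ 3·5^5 + 3·5^3 + 3·5^2 + 3·5 + 2 —bump→ 3·6^6 + 3·6^3 + 3·6^2 + 3·6 + 2 = 140744 —(−1)→ 140743
140743 —HB6→ 3·6^6 + 3·6^3 + 3·6^2 + 3·6 + 1 —bump→ 3·7^7 + 3·7^3 + 3·7^2 + 3·7 + 1 = 2471827 —(−1)→ 2471826

2331083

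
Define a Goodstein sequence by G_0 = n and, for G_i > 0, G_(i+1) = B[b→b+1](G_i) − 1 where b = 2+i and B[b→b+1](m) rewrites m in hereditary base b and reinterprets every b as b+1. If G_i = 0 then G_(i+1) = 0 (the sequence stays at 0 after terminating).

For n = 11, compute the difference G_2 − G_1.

943

G_0 = 11. HB_2(11) = 2^(2 + 1) + 2 + 1. Bump = 85. G_1 = 84.
G_1 = 84. HB_3(84) = 3^(3 + 1) + 3. Bump = 1028. G_2 = 1027.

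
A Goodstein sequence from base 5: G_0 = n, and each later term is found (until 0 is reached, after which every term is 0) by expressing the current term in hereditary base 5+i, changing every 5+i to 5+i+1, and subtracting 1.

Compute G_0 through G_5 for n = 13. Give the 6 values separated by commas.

13, 14, 15, 16, 17, 17

13 —HB5→ 2·5 + 3 —bump→ 2·6 + 3 = 15 —(−1)→ 14
14 —HB6→ 2·6 + 2 —bump→ 2·7 + 2 = 16 —(−1)→ 15
15 —HB7→ 2·7 + 1 —bump→ 2·8 + 1 = 17 —(−1)→ 16
16 —HB8→ 2·8 —bump→ 2·9 = 18 —(−1)→ 17
17 —HB9→ 9 + 8 —bump→ 10 + 8 = 18 —(−1)→ 17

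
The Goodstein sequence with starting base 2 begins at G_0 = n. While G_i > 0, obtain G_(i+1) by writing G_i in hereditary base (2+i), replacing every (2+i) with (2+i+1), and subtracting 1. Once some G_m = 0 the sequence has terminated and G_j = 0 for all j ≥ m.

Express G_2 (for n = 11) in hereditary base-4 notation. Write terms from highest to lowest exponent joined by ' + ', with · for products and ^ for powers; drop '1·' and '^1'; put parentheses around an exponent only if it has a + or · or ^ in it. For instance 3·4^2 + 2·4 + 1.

4^(4 + 1) + 3

11 —HB2→ 2^(2 + 1) + 2 + 1 —bump→ 3^(3 + 1) + 3 + 1 = 85 —(−1)→ 84
84 —HB3→ 3^(3 + 1) + 3 —bump→ 4^(4 + 1) + 4 = 1028 —(−1)→ 1027
1027 —HB4→ 4^(4 + 1) + 3 —bump→ 5^(5 + 1) + 3 = 15628 —(−1)→ 15627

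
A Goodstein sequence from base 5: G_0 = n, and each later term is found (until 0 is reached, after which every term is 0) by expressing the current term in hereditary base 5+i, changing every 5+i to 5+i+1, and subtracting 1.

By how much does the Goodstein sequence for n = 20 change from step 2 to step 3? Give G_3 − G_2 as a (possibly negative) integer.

2

G_0 = 20. HB_5(20) = 4·5. Bump = 24. G_1 = 23.
G_1 = 23. HB_6(23) = 3·6 + 5. Bump = 26. G_2 = 25.
G_2 = 25. HB_7(25) = 3·7 + 4. Bump = 28. G_3 = 27.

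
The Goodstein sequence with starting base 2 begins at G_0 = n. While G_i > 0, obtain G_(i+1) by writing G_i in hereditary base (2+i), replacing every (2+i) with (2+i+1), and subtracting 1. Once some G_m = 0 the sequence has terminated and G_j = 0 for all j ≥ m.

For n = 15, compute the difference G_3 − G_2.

G_0=15  [base 2] 2^(2 + 1) + 2^2 + 2 + 1  →[2↦3]→  3^(3 + 1) + 3^3 + 3 + 1 = 112  −1 ⇒ G_1=111
G_1=111  [base 3] 3^(3 + 1) + 3^3 + 3  →[3↦4]→  4^(4 + 1) + 4^4 + 4 = 1284  −1 ⇒ G_2=1283
G_2=1283  [base 4] 4^(4 + 1) + 4^4 + 3  →[4↦5]→  5^(5 + 1) + 5^5 + 3 = 18753  −1 ⇒ G_3=18752

17469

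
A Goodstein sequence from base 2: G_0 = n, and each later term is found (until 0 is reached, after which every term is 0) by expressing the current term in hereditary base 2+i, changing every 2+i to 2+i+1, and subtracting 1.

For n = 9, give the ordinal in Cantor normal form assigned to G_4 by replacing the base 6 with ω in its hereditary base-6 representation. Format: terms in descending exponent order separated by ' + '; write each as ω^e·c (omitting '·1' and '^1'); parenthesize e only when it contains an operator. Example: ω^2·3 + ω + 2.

ω^ω·3 + ω^3·3 + ω^2·3 + ω·3 + 1

G_0=9  [base 2] 2^(2 + 1) + 1  →[2↦3]→  3^(3 + 1) + 1 = 82  −1 ⇒ G_1=81
G_1=81  [base 3] 3^(3 + 1)  →[3↦4]→  4^(4 + 1) = 1024  −1 ⇒ G_2=1023
G_2=1023  [base 4] 3·4^4 + 3·4^3 + 3·4^2 + 3·4 + 3  →[4↦5]→  3·5^5 + 3·5^3 + 3·5^2 + 3·5 + 3 = 9843  −1 ⇒ G_3=9842
G_3=9842  [base 5] 3·5^5 + 3·5^3 + 3·5^2 + 3·5 + 2  →[5↦6]→  3·6^6 + 3·6^3 + 3·6^2 + 3·6 + 2 = 140744  −1 ⇒ G_4=140743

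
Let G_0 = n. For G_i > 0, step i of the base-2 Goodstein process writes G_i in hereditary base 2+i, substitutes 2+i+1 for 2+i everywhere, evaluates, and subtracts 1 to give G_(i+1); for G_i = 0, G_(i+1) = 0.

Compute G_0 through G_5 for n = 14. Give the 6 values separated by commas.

14, 110, 1281, 18750, 326591, 5862840

14 —HB2→ 2^(2 + 1) + 2^2 + 2 —bump→ 3^(3 + 1) + 3^3 + 3 = 111 —(−1)→ 110
110 —HB3→ 3^(3 + 1) + 3^3 + 2 —bump→ 4^(4 + 1) + 4^4 + 2 = 1282 —(−1)→ 1281
1281 —HB4→ 4^(4 + 1) + 4^4 + 1 —bump→ 5^(5 + 1) + 5^5 + 1 = 18751 —(−1)→ 18750
18750 —HB5→ 5^(5 + 1) + 5^5 —bump→ 6^(6 + 1) + 6^6 = 326592 —(−1)→ 326591
326591 —HB6→ 6^(6 + 1) + 5·6^5 + 5·6^4 + 5·6^3 + 5·6^2 + 5·6 + 5 —bump→ 7^(7 + 1) + 5·7^5 + 5·7^4 + 5·7^3 + 5·7^2 + 5·7 + 5 = 5862841 —(−1)→ 5862840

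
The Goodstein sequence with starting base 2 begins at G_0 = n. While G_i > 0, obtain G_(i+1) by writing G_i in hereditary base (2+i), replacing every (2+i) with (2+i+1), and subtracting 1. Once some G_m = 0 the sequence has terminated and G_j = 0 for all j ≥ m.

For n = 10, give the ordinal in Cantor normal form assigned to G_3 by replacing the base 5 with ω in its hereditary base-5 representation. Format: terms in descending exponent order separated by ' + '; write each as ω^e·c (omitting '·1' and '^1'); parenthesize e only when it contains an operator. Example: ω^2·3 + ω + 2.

ω^(ω + 1)

G_0=10  [base 2] 2^(2 + 1) + 2  →[2↦3]→  3^(3 + 1) + 3 = 84  −1 ⇒ G_1=83
G_1=83  [base 3] 3^(3 + 1) + 2  →[3↦4]→  4^(4 + 1) + 2 = 1026  −1 ⇒ G_2=1025
G_2=1025  [base 4] 4^(4 + 1) + 1  →[4↦5]→  5^(5 + 1) + 1 = 15626  −1 ⇒ G_3=15625
G_3=15625  [base 5] 5^(5 + 1)  →[5↦6]→  6^(6 + 1) = 279936  −1 ⇒ G_4=279935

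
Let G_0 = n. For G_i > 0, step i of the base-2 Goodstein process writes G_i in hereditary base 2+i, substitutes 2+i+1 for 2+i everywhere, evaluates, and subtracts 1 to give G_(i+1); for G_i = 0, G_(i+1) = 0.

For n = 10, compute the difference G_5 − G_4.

G_0 = 10. HB_2(10) = 2^(2 + 1) + 2. Bump = 84. G_1 = 83.
G_1 = 83. HB_3(83) = 3^(3 + 1) + 2. Bump = 1026. G_2 = 1025.
G_2 = 1025. HB_4(1025) = 4^(4 + 1) + 1. Bump = 15626. G_3 = 15625.
G_3 = 15625. HB_5(15625) = 5^(5 + 1). Bump = 279936. G_4 = 279935.
G_4 = 279935. HB_6(279935) = 5·6^6 + 5·6^5 + 5·6^4 + 5·6^3 + 5·6^2 + 5·6 + 5. Bump = 4215755. G_5 = 4215754.

3935819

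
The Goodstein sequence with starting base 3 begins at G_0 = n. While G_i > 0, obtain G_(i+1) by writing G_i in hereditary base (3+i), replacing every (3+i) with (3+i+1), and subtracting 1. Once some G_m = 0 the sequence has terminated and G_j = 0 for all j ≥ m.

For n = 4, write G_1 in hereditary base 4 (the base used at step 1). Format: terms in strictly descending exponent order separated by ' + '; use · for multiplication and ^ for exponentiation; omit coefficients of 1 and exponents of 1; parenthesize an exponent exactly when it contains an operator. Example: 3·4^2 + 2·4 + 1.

4

step 0: 4 = 3 + 1; sub 4 for 3: 4 + 1; = 5; G_1 = 5−1 = 4
step 1: 4 = 4; sub 5 for 4: 5; = 5; G_2 = 5−1 = 4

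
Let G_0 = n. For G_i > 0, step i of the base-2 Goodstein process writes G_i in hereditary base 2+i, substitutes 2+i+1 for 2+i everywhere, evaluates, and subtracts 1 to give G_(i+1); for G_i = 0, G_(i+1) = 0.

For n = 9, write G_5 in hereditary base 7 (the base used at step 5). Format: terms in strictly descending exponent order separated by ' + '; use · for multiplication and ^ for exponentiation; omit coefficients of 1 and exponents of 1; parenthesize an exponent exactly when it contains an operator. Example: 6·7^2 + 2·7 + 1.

step 0: 9 = 2^(2 + 1) + 1; sub 3 for 2: 3^(3 + 1) + 1; = 82; G_1 = 82−1 = 81
step 1: 81 = 3^(3 + 1); sub 4 for 3: 4^(4 + 1); = 1024; G_2 = 1024−1 = 1023
step 2: 1023 = 3·4^4 + 3·4^3 + 3·4^2 + 3·4 + 3; sub 5 for 4: 3·5^5 + 3·5^3 + 3·5^2 + 3·5 + 3; = 9843; G_3 = 9843−1 = 9842
step 3: 9842 = 3·5^5 + 3·5^3 + 3·5^2 + 3·5 + 2; sub 6 for 5: 3·6^6 + 3·6^3 + 3·6^2 + 3·6 + 2; = 140744; G_4 = 140744−1 = 140743
step 4: 140743 = 3·6^6 + 3·6^3 + 3·6^2 + 3·6 + 1; sub 7 for 6: 3·7^7 + 3·7^3 + 3·7^2 + 3·7 + 1; = 2471827; G_5 = 2471827−1 = 2471826

3·7^7 + 3·7^3 + 3·7^2 + 3·7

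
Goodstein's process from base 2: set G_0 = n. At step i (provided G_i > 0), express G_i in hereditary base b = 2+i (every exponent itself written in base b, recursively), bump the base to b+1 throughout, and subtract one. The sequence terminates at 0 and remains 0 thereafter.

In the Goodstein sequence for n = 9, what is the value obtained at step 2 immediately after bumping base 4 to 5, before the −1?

9 —HB2→ 2^(2 + 1) + 1 —bump→ 3^(3 + 1) + 1 = 82 —(−1)→ 81
81 —HB3→ 3^(3 + 1) —bump→ 4^(4 + 1) = 1024 —(−1)→ 1023
1023 —HB4→ 3·4^4 + 3·4^3 + 3·4^2 + 3·4 + 3 —bump→ 3·5^5 + 3·5^3 + 3·5^2 + 3·5 + 3 = 9843 —(−1)→ 9842

9843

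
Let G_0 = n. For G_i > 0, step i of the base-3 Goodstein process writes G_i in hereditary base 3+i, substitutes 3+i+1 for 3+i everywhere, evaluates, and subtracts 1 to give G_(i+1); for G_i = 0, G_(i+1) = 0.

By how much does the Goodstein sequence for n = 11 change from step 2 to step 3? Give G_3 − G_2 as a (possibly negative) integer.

base 3: 11 = 3^2 + 2; at 4: 4^2 + 2 = 18; next = 17
base 4: 17 = 4^2 + 1; at 5: 5^2 + 1 = 26; next = 25
base 5: 25 = 5^2; at 6: 6^2 = 36; next = 35

10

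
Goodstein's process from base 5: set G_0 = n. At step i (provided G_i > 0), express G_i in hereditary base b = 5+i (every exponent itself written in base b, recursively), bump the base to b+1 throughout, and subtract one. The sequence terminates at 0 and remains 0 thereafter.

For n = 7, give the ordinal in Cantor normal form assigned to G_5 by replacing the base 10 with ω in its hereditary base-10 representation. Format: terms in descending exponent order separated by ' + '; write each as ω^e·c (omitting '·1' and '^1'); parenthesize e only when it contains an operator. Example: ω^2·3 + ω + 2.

5

[0] 7 ≡ 5 + 2 (base 5). Lift 6: 8. −1: 7.
[1] 7 ≡ 6 + 1 (base 6). Lift 7: 8. −1: 7.
[2] 7 ≡ 7 (base 7). Lift 8: 8. −1: 7.
[3] 7 ≡ 7 (base 8). Lift 9: 7. −1: 6.
[4] 6 ≡ 6 (base 9). Lift 10: 6. −1: 5.
[5] 5 ≡ 5 (base 10). Lift 11: 5. −1: 4.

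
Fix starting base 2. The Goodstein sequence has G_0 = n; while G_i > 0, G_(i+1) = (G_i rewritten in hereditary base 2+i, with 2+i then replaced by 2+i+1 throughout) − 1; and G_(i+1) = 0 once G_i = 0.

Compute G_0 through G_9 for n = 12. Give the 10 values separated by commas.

12, 107, 1065, 15685, 280019, 5764910, 134217867, 3486784574, 100000000211, 3138428376974

i=0: 12 = 2^(2 + 1) + 2^2 (b=2); 2→3: 3^(3 + 1) + 3^3 = 108; 108−1 = 107
i=1: 107 = 3^(3 + 1) + 2·3^2 + 2·3 + 2 (b=3); 3→4: 4^(4 + 1) + 2·4^2 + 2·4 + 2 = 1066; 1066−1 = 1065
i=2: 1065 = 4^(4 + 1) + 2·4^2 + 2·4 + 1 (b=4); 4→5: 5^(5 + 1) + 2·5^2 + 2·5 + 1 = 15686; 15686−1 = 15685
i=3: 15685 = 5^(5 + 1) + 2·5^2 + 2·5 (b=5); 5→6: 6^(6 + 1) + 2·6^2 + 2·6 = 280020; 280020−1 = 280019
i=4: 280019 = 6^(6 + 1) + 2·6^2 + 6 + 5 (b=6); 6→7: 7^(7 + 1) + 2·7^2 + 7 + 5 = 5764911; 5764911−1 = 5764910
i=5: 5764910 = 7^(7 + 1) + 2·7^2 + 7 + 4 (b=7); 7→8: 8^(8 + 1) + 2·8^2 + 8 + 4 = 134217868; 134217868−1 = 134217867
i=6: 134217867 = 8^(8 + 1) + 2·8^2 + 8 + 3 (b=8); 8→9: 9^(9 + 1) + 2·9^2 + 9 + 3 = 3486784575; 3486784575−1 = 3486784574
i=7: 3486784574 = 9^(9 + 1) + 2·9^2 + 9 + 2 (b=9); 9→10: 10^(10 + 1) + 2·10^2 + 10 + 2 = 100000000212; 100000000212−1 = 100000000211
i=8: 100000000211 = 10^(10 + 1) + 2·10^2 + 10 + 1 (b=10); 10→11: 11^(11 + 1) + 2·11^2 + 11 + 1 = 3138428376975; 3138428376975−1 = 3138428376974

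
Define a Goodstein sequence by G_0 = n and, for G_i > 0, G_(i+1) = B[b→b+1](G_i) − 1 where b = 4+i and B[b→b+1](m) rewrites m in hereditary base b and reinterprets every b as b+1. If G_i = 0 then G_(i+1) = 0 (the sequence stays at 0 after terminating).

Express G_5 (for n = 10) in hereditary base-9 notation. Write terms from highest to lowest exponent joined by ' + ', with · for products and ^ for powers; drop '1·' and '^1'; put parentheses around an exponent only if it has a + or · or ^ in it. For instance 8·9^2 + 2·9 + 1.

i=0: 10 = 2·4 + 2 (b=4); 4→5: 2·5 + 2 = 12; 12−1 = 11
i=1: 11 = 2·5 + 1 (b=5); 5→6: 2·6 + 1 = 13; 13−1 = 12
i=2: 12 = 2·6 (b=6); 6→7: 2·7 = 14; 14−1 = 13
i=3: 13 = 7 + 6 (b=7); 7→8: 8 + 6 = 14; 14−1 = 13
i=4: 13 = 8 + 5 (b=8); 8→9: 9 + 5 = 14; 14−1 = 13
i=5: 13 = 9 + 4 (b=9); 9→10: 10 + 4 = 14; 14−1 = 13

9 + 4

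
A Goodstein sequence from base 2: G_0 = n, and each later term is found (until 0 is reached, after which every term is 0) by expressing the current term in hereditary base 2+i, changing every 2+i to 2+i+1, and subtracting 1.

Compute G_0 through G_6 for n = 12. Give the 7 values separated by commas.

12, 107, 1065, 15685, 280019, 5764910, 134217867

[0] 12 ≡ 2^(2 + 1) + 2^2 (base 2). Lift 3: 108. −1: 107.
[1] 107 ≡ 3^(3 + 1) + 2·3^2 + 2·3 + 2 (base 3). Lift 4: 1066. −1: 1065.
[2] 1065 ≡ 4^(4 + 1) + 2·4^2 + 2·4 + 1 (base 4). Lift 5: 15686. −1: 15685.
[3] 15685 ≡ 5^(5 + 1) + 2·5^2 + 2·5 (base 5). Lift 6: 280020. −1: 280019.
[4] 280019 ≡ 6^(6 + 1) + 2·6^2 + 6 + 5 (base 6). Lift 7: 5764911. −1: 5764910.
[5] 5764910 ≡ 7^(7 + 1) + 2·7^2 + 7 + 4 (base 7). Lift 8: 134217868. −1: 134217867.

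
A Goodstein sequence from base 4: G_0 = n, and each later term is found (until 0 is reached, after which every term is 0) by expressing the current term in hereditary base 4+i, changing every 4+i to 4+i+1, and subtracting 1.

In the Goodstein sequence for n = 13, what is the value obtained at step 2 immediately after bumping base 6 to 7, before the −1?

19

[0] 13 ≡ 3·4 + 1 (base 4). Lift 5: 16. −1: 15.
[1] 15 ≡ 3·5 (base 5). Lift 6: 18. −1: 17.
[2] 17 ≡ 2·6 + 5 (base 6). Lift 7: 19. −1: 18.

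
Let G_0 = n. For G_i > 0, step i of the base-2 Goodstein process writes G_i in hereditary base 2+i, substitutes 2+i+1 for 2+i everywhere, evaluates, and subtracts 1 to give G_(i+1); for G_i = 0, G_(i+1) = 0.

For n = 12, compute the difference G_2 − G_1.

i=0: 12 = 2^(2 + 1) + 2^2 (b=2); 2→3: 3^(3 + 1) + 3^3 = 108; 108−1 = 107
i=1: 107 = 3^(3 + 1) + 2·3^2 + 2·3 + 2 (b=3); 3→4: 4^(4 + 1) + 2·4^2 + 2·4 + 2 = 1066; 1066−1 = 1065

958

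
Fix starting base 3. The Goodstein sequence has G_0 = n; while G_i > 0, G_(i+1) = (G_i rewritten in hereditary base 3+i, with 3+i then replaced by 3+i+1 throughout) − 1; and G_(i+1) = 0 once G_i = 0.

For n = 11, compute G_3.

35

base 3: 11 = 3^2 + 2; at 4: 4^2 + 2 = 18; next = 17
base 4: 17 = 4^2 + 1; at 5: 5^2 + 1 = 26; next = 25
base 5: 25 = 5^2; at 6: 6^2 = 36; next = 35
base 6: 35 = 5·6 + 5; at 7: 5·7 + 5 = 40; next = 39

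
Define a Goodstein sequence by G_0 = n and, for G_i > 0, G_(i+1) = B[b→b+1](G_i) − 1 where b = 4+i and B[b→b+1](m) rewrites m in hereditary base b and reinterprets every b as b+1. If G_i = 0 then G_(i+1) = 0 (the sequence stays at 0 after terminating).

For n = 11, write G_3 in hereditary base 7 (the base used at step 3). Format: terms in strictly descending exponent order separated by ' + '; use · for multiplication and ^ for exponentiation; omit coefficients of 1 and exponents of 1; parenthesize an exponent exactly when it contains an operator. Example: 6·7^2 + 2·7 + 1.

(0) 11|_4 = 2·4 + 3 ↦ 2·5 + 3|_5 = 13 ⇒ 12
(1) 12|_5 = 2·5 + 2 ↦ 2·6 + 2|_6 = 14 ⇒ 13
(2) 13|_6 = 2·6 + 1 ↦ 2·7 + 1|_7 = 15 ⇒ 14
(3) 14|_7 = 2·7 ↦ 2·8|_8 = 16 ⇒ 15

2·7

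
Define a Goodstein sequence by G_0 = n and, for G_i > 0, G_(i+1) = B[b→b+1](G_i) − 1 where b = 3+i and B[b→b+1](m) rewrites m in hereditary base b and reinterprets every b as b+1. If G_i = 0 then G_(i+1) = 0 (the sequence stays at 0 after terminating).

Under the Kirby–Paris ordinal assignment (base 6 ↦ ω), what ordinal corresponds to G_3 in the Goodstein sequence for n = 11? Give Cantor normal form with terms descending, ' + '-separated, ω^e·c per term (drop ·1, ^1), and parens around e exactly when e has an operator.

[0] 11 ≡ 3^2 + 2 (base 3). Lift 4: 18. −1: 17.
[1] 17 ≡ 4^2 + 1 (base 4). Lift 5: 26. −1: 25.
[2] 25 ≡ 5^2 (base 5). Lift 6: 36. −1: 35.
[3] 35 ≡ 5·6 + 5 (base 6). Lift 7: 40. −1: 39.

ω·5 + 5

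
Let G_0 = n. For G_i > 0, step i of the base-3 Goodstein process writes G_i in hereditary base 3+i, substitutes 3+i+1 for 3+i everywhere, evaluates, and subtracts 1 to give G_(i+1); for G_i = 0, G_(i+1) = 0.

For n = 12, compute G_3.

37

step 0: 12 = 3^2 + 3; sub 4 for 3: 4^2 + 4; = 20; G_1 = 20−1 = 19
step 1: 19 = 4^2 + 3; sub 5 for 4: 5^2 + 3; = 28; G_2 = 28−1 = 27
step 2: 27 = 5^2 + 2; sub 6 for 5: 6^2 + 2; = 38; G_3 = 38−1 = 37
step 3: 37 = 6^2 + 1; sub 7 for 6: 7^2 + 1; = 50; G_4 = 50−1 = 49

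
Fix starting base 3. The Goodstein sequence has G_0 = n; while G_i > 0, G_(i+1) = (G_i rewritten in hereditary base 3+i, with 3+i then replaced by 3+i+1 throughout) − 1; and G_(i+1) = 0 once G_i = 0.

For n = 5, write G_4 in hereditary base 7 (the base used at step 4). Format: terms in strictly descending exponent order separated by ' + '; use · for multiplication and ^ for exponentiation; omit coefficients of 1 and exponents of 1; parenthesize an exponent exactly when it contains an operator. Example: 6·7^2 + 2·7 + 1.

i=0: 5 = 3 + 2 (b=3); 3→4: 4 + 2 = 6; 6−1 = 5
i=1: 5 = 4 + 1 (b=4); 4→5: 5 + 1 = 6; 6−1 = 5
i=2: 5 = 5 (b=5); 5→6: 6 = 6; 6−1 = 5
i=3: 5 = 5 (b=6); 6→7: 5 = 5; 5−1 = 4
i=4: 4 = 4 (b=7); 7→8: 4 = 4; 4−1 = 3

4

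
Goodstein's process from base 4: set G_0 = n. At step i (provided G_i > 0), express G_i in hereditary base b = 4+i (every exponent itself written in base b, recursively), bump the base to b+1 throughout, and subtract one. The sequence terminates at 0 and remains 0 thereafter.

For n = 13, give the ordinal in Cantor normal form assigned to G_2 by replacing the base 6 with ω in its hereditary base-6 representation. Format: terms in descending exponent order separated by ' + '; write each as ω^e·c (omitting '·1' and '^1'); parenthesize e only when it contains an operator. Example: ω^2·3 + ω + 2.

ω·2 + 5

base 4: 13 = 3·4 + 1; at 5: 3·5 + 1 = 16; next = 15
base 5: 15 = 3·5; at 6: 3·6 = 18; next = 17
base 6: 17 = 2·6 + 5; at 7: 2·7 + 5 = 19; next = 18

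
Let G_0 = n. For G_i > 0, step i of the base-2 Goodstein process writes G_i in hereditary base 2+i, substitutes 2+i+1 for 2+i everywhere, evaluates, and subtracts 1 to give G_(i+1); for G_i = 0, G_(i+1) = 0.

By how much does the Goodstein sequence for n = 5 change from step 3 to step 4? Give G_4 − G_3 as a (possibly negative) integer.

5 —HB2→ 2^2 + 1 —bump→ 3^3 + 1 = 28 —(−1)→ 27
27 —HB3→ 3^3 —bump→ 4^4 = 256 —(−1)→ 255
255 —HB4→ 3·4^3 + 3·4^2 + 3·4 + 3 —bump→ 3·5^3 + 3·5^2 + 3·5 + 3 = 468 —(−1)→ 467
467 —HB5→ 3·5^3 + 3·5^2 + 3·5 + 2 —bump→ 3·6^3 + 3·6^2 + 3·6 + 2 = 776 —(−1)→ 775

308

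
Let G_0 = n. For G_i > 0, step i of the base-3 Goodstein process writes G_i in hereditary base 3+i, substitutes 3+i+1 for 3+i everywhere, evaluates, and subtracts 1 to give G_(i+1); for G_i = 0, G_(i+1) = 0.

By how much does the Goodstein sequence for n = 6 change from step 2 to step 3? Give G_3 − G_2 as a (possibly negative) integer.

0

i=0: 6 = 2·3 (b=3); 3→4: 2·4 = 8; 8−1 = 7
i=1: 7 = 4 + 3 (b=4); 4→5: 5 + 3 = 8; 8−1 = 7
i=2: 7 = 5 + 2 (b=5); 5→6: 6 + 2 = 8; 8−1 = 7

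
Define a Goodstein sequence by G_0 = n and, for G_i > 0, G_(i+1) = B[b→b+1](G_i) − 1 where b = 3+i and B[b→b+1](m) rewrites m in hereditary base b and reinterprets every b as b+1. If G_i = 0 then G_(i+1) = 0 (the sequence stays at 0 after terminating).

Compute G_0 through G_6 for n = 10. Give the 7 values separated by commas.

[0] 10 ≡ 3^2 + 1 (base 3). Lift 4: 17. −1: 16.
[1] 16 ≡ 4^2 (base 4). Lift 5: 25. −1: 24.
[2] 24 ≡ 4·5 + 4 (base 5). Lift 6: 28. −1: 27.
[3] 27 ≡ 4·6 + 3 (base 6). Lift 7: 31. −1: 30.
[4] 30 ≡ 4·7 + 2 (base 7). Lift 8: 34. −1: 33.
[5] 33 ≡ 4·8 + 1 (base 8). Lift 9: 37. −1: 36.

10, 16, 24, 27, 30, 33, 36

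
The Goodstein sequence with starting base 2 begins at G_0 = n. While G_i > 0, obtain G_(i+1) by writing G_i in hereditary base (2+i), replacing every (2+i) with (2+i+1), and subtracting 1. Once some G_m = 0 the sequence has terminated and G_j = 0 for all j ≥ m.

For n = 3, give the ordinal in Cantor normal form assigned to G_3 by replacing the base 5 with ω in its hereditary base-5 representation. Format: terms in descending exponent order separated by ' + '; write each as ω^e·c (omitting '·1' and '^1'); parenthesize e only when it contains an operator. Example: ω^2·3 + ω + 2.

2

G_0=3  [base 2] 2 + 1  →[2↦3]→  3 + 1 = 4  −1 ⇒ G_1=3
G_1=3  [base 3] 3  →[3↦4]→  4 = 4  −1 ⇒ G_2=3
G_2=3  [base 4] 3  →[4↦5]→  3 = 3  −1 ⇒ G_3=2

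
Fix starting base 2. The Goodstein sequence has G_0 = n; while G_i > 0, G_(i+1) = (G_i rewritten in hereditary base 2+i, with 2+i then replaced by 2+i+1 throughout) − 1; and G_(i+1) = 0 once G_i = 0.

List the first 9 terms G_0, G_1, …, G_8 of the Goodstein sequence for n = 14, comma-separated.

G_0 = 14. HB_2(14) = 2^(2 + 1) + 2^2 + 2. Bump = 111. G_1 = 110.
G_1 = 110. HB_3(110) = 3^(3 + 1) + 3^3 + 2. Bump = 1282. G_2 = 1281.
G_2 = 1281. HB_4(1281) = 4^(4 + 1) + 4^4 + 1. Bump = 18751. G_3 = 18750.
G_3 = 18750. HB_5(18750) = 5^(5 + 1) + 5^5. Bump = 326592. G_4 = 326591.
G_4 = 326591. HB_6(326591) = 6^(6 + 1) + 5·6^5 + 5·6^4 + 5·6^3 + 5·6^2 + 5·6 + 5. Bump = 5862841. G_5 = 5862840.
G_5 = 5862840. HB_7(5862840) = 7^(7 + 1) + 5·7^5 + 5·7^4 + 5·7^3 + 5·7^2 + 5·7 + 4. Bump = 134404972. G_6 = 134404971.
G_6 = 134404971. HB_8(134404971) = 8^(8 + 1) + 5·8^5 + 5·8^4 + 5·8^3 + 5·8^2 + 5·8 + 3. Bump = 3487116549. G_7 = 3487116548.
G_7 = 3487116548. HB_9(3487116548) = 9^(9 + 1) + 5·9^5 + 5·9^4 + 5·9^3 + 5·9^2 + 5·9 + 2. Bump = 100000555552. G_8 = 100000555551.

14, 110, 1281, 18750, 326591, 5862840, 134404971, 3487116548, 100000555551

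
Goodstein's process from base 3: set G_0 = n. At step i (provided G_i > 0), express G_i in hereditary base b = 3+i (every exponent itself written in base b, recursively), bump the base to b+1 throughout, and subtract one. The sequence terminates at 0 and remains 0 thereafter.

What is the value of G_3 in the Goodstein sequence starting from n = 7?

G_0=7  [base 3] 2·3 + 1  →[3↦4]→  2·4 + 1 = 9  −1 ⇒ G_1=8
G_1=8  [base 4] 2·4  →[4↦5]→  2·5 = 10  −1 ⇒ G_2=9
G_2=9  [base 5] 5 + 4  →[5↦6]→  6 + 4 = 10  −1 ⇒ G_3=9

9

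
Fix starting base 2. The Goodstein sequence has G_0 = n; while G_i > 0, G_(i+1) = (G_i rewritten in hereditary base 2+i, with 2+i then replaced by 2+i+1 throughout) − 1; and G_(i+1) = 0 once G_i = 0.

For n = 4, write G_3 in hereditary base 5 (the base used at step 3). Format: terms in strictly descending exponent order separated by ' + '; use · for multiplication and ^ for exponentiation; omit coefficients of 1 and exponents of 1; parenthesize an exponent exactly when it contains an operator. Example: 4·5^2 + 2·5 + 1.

2·5^2 + 2·5

[0] 4 ≡ 2^2 (base 2). Lift 3: 27. −1: 26.
[1] 26 ≡ 2·3^2 + 2·3 + 2 (base 3). Lift 4: 42. −1: 41.
[2] 41 ≡ 2·4^2 + 2·4 + 1 (base 4). Lift 5: 61. −1: 60.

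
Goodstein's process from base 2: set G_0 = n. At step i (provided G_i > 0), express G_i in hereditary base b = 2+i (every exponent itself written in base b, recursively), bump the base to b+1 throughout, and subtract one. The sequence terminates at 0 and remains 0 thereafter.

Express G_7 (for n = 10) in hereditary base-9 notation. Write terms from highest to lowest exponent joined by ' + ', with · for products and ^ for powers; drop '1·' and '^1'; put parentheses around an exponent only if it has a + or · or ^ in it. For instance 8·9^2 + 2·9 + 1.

G_0=10  [base 2] 2^(2 + 1) + 2  →[2↦3]→  3^(3 + 1) + 3 = 84  −1 ⇒ G_1=83
G_1=83  [base 3] 3^(3 + 1) + 2  →[3↦4]→  4^(4 + 1) + 2 = 1026  −1 ⇒ G_2=1025
G_2=1025  [base 4] 4^(4 + 1) + 1  →[4↦5]→  5^(5 + 1) + 1 = 15626  −1 ⇒ G_3=15625
G_3=15625  [base 5] 5^(5 + 1)  →[5↦6]→  6^(6 + 1) = 279936  −1 ⇒ G_4=279935
G_4=279935  [base 6] 5·6^6 + 5·6^5 + 5·6^4 + 5·6^3 + 5·6^2 + 5·6 + 5  →[6↦7]→  5·7^7 + 5·7^5 + 5·7^4 + 5·7^3 + 5·7^2 + 5·7 + 5 = 4215755  −1 ⇒ G_5=4215754
G_5=4215754  [base 7] 5·7^7 + 5·7^5 + 5·7^4 + 5·7^3 + 5·7^2 + 5·7 + 4  →[7↦8]→  5·8^8 + 5·8^5 + 5·8^4 + 5·8^3 + 5·8^2 + 5·8 + 4 = 84073324  −1 ⇒ G_6=84073323
G_6=84073323  [base 8] 5·8^8 + 5·8^5 + 5·8^4 + 5·8^3 + 5·8^2 + 5·8 + 3  →[8↦9]→  5·9^9 + 5·9^5 + 5·9^4 + 5·9^3 + 5·9^2 + 5·9 + 3 = 1937434593  −1 ⇒ G_7=1937434592
G_7=1937434592  [base 9] 5·9^9 + 5·9^5 + 5·9^4 + 5·9^3 + 5·9^2 + 5·9 + 2  →[9↦10]→  5·10^10 + 5·10^5 + 5·10^4 + 5·10^3 + 5·10^2 + 5·10 + 2 = 50000555552  −1 ⇒ G_8=50000555551

5·9^9 + 5·9^5 + 5·9^4 + 5·9^3 + 5·9^2 + 5·9 + 2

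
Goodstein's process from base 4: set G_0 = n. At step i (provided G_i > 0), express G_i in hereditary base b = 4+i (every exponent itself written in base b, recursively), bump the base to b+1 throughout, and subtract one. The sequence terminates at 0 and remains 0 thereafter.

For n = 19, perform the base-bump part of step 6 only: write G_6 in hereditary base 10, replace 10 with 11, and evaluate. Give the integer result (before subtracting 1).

82

step 0: 19 = 4^2 + 3; sub 5 for 4: 5^2 + 3; = 28; G_1 = 28−1 = 27
step 1: 27 = 5^2 + 2; sub 6 for 5: 6^2 + 2; = 38; G_2 = 38−1 = 37
step 2: 37 = 6^2 + 1; sub 7 for 6: 7^2 + 1; = 50; G_3 = 50−1 = 49
step 3: 49 = 7^2; sub 8 for 7: 8^2; = 64; G_4 = 64−1 = 63
step 4: 63 = 7·8 + 7; sub 9 for 8: 7·9 + 7; = 70; G_5 = 70−1 = 69
step 5: 69 = 7·9 + 6; sub 10 for 9: 7·10 + 6; = 76; G_6 = 76−1 = 75
step 6: 75 = 7·10 + 5; sub 11 for 10: 7·11 + 5; = 82; G_7 = 82−1 = 81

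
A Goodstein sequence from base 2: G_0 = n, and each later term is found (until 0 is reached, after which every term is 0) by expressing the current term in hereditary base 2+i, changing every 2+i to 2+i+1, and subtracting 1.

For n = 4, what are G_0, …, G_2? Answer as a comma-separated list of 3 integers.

[0] 4 ≡ 2^2 (base 2). Lift 3: 27. −1: 26.
[1] 26 ≡ 2·3^2 + 2·3 + 2 (base 3). Lift 4: 42. −1: 41.

4, 26, 41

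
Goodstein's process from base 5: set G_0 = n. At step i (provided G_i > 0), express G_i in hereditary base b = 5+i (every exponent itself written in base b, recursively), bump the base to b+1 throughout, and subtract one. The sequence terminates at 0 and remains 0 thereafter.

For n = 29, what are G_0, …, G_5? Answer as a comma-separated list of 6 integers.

base 5: 29 = 5^2 + 4; at 6: 6^2 + 4 = 40; next = 39
base 6: 39 = 6^2 + 3; at 7: 7^2 + 3 = 52; next = 51
base 7: 51 = 7^2 + 2; at 8: 8^2 + 2 = 66; next = 65
base 8: 65 = 8^2 + 1; at 9: 9^2 + 1 = 82; next = 81
base 9: 81 = 9^2; at 10: 10^2 = 100; next = 99

29, 39, 51, 65, 81, 99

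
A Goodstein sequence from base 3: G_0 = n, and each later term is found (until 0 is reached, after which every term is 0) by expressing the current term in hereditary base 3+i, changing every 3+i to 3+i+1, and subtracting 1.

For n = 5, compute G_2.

G_0=5  [base 3] 3 + 2  →[3↦4]→  4 + 2 = 6  −1 ⇒ G_1=5
G_1=5  [base 4] 4 + 1  →[4↦5]→  5 + 1 = 6  −1 ⇒ G_2=5
G_2=5  [base 5] 5  →[5↦6]→  6 = 6  −1 ⇒ G_3=5

5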